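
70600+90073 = 160673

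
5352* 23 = 123096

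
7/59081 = 7/59081 = 0.00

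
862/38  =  431/19 = 22.68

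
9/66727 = 9/66727 = 0.00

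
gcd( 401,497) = 1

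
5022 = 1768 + 3254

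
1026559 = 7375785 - 6349226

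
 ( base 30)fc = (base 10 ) 462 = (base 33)e0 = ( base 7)1230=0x1CE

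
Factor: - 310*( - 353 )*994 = 108773420 = 2^2*5^1*7^1*  31^1  *71^1*353^1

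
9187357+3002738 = 12190095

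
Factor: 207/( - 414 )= -2^( - 1 ) = - 1/2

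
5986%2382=1222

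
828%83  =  81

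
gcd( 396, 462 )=66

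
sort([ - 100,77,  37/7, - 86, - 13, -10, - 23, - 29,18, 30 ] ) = [-100,-86, - 29,- 23, -13, - 10,37/7,18,30, 77 ] 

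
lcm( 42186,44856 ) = 3543624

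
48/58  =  24/29 = 0.83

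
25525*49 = 1250725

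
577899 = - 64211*( - 9) 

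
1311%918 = 393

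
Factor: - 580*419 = - 243020 = - 2^2 * 5^1*29^1*419^1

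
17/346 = 17/346 = 0.05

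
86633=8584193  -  8497560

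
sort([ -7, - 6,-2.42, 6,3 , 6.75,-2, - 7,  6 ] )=[-7,-7,-6,-2.42,-2,3,6 , 6,6.75 ]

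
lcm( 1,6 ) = 6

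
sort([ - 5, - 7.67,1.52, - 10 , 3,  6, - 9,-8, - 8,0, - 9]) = [ - 10, - 9, - 9, - 8, - 8, - 7.67, - 5, 0, 1.52,3, 6]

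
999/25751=999/25751 = 0.04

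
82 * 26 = 2132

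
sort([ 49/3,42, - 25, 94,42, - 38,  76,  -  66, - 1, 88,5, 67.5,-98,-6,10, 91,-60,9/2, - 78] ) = [ - 98 , - 78, - 66, - 60, - 38,  -  25, - 6,-1, 9/2,5, 10,49/3 , 42,42,67.5,76, 88,  91, 94 ]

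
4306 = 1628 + 2678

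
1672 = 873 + 799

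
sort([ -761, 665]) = [ - 761, 665]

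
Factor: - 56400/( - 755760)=5/67  =  5^1*67^(  -  1 )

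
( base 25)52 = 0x7F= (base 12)a7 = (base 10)127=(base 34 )3P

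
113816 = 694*164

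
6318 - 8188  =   -1870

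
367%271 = 96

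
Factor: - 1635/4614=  - 545/1538 = - 2^ ( - 1) * 5^1*109^1 * 769^( - 1 )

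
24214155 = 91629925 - 67415770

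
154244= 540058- 385814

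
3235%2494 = 741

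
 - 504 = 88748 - 89252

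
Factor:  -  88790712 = - 2^3 *3^1 *3699613^1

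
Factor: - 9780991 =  - 11^1*19^1*53^1 * 883^1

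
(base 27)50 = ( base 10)135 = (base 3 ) 12000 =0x87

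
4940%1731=1478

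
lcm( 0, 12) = 0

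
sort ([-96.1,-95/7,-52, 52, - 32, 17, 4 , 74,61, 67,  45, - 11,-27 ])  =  [-96.1, -52, - 32, - 27, - 95/7,- 11,4, 17,45, 52 , 61,67, 74] 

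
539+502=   1041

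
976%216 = 112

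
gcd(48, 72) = 24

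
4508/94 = 2254/47 =47.96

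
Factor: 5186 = 2^1*2593^1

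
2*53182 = 106364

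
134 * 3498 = 468732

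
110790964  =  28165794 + 82625170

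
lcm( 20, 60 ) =60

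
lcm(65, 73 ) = 4745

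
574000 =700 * 820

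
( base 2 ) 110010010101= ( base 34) 2qp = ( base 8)6225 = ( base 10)3221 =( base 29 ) 3O2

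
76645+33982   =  110627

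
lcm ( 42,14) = 42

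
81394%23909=9667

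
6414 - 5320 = 1094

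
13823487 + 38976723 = 52800210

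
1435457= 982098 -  - 453359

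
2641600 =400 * 6604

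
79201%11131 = 1284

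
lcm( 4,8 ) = 8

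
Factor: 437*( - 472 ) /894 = -2^2*3^( - 1 )*19^1*23^1*59^1*149^( - 1) = -  103132/447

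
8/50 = 4/25 = 0.16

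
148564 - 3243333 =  - 3094769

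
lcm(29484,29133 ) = 2447172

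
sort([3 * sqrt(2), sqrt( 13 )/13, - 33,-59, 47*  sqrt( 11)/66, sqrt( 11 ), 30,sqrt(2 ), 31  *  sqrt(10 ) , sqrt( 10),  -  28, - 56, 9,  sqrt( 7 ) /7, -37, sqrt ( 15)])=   [ - 59 , - 56,  -  37 , - 33, - 28, sqrt( 13 ) /13, sqrt( 7)/7, sqrt( 2), 47 * sqrt( 11)/66,sqrt( 10), sqrt( 11),sqrt (15),3*sqrt( 2 ), 9,30,  31*sqrt( 10 )]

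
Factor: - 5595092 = -2^2*1398773^1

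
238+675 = 913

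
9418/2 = 4709 = 4709.00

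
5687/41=5687/41=138.71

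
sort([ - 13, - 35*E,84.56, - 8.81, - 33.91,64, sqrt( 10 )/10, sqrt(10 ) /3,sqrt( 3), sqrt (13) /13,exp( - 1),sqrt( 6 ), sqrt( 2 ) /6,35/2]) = [  -  35 * E,- 33.91, - 13,- 8.81,sqrt(2 )/6, sqrt( 13 )/13,sqrt( 10)/10 , exp( -1),sqrt(10) /3,sqrt( 3),sqrt( 6 ),35/2,64,84.56 ]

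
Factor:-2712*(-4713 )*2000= 2^7 * 3^2*5^3*113^1*1571^1 = 25563312000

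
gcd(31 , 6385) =1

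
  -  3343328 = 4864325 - 8207653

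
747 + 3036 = 3783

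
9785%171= 38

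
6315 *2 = 12630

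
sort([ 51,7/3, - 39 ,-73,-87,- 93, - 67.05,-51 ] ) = [-93,-87 ,  -  73,-67.05,-51,-39,  7/3,51] 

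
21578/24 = 899 + 1/12 =899.08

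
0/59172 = 0=0.00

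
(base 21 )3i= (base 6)213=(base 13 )63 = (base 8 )121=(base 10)81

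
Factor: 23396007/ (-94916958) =-7798669/31638986  =  - 2^( - 1)*53^( - 1)*59^( - 1)*5059^( - 1 )*7798669^1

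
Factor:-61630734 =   -  2^1*3^1 * 11^1 * 191^1* 4889^1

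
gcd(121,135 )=1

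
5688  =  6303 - 615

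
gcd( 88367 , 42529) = 1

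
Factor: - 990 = -2^1*3^2 * 5^1*11^1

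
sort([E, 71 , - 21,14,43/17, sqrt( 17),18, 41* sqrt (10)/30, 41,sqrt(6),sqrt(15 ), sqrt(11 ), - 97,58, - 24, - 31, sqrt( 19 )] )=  [- 97,-31, - 24,-21,sqrt ( 6),  43/17, E,sqrt( 11), sqrt(15),sqrt(17)  ,  41*sqrt (10)/30, sqrt( 19), 14, 18,41, 58, 71]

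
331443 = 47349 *7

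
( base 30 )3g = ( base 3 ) 10221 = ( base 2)1101010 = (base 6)254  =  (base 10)106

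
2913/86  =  33 + 75/86= 33.87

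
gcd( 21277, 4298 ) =1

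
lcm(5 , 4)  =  20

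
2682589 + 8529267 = 11211856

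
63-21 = 42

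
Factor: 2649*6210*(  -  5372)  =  -88370957880 =- 2^3*3^4*5^1*17^1*23^1*79^1*883^1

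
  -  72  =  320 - 392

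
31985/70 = 456+13/14 = 456.93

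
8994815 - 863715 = 8131100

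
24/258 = 4/43 = 0.09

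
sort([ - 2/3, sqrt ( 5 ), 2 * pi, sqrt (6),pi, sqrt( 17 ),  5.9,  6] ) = [ - 2/3, sqrt( 5),sqrt(6 ), pi, sqrt( 17), 5.9, 6,2*pi]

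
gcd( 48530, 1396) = 2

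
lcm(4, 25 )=100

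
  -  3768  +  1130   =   - 2638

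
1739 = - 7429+9168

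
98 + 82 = 180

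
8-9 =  - 1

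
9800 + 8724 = 18524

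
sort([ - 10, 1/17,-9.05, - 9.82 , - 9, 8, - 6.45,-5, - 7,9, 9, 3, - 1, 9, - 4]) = [ - 10, - 9.82, - 9.05, - 9  ,-7, - 6.45, - 5,-4, - 1, 1/17,3, 8 , 9,9,9 ] 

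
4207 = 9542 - 5335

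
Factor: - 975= - 3^1*5^2*13^1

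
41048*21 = 862008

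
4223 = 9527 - 5304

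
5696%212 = 184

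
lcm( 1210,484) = 2420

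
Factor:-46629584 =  - 2^4*661^1*4409^1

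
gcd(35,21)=7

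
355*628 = 222940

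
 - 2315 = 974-3289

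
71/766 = 71/766 = 0.09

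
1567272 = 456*3437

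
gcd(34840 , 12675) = 65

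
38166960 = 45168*845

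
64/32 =2 = 2.00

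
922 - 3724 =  - 2802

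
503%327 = 176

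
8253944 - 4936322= 3317622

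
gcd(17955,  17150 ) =35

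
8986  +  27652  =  36638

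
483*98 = 47334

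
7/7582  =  7/7582= 0.00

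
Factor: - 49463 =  - 49463^1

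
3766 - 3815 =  - 49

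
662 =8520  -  7858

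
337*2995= 1009315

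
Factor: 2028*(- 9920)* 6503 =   -  2^8 * 3^1*5^1*7^1 * 13^2*31^1*929^1 = -  130825793280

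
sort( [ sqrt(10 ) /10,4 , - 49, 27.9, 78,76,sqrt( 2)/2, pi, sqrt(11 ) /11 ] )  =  [ - 49,sqrt( 11 ) /11,  sqrt( 10)/10, sqrt( 2 ) /2, pi, 4, 27.9,  76, 78 ]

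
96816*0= 0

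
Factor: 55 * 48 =2^4*3^1*5^1*11^1 = 2640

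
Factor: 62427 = 3^1*20809^1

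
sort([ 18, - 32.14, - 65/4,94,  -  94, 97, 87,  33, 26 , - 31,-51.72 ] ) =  [- 94,  -  51.72, - 32.14, - 31, - 65/4, 18, 26, 33,87,  94,  97] 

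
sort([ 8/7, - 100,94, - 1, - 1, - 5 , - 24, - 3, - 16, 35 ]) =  [ - 100, - 24, -16, - 5, - 3, - 1, - 1, 8/7,35,94 ]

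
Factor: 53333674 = 2^1*43^1 * 620159^1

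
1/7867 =1/7867 = 0.00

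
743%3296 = 743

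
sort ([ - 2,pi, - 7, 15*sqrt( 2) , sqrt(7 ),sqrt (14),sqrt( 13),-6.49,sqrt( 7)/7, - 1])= [-7, - 6.49,-2, - 1,sqrt( 7 )/7,sqrt(7),pi, sqrt (13), sqrt(14), 15*sqrt( 2 )]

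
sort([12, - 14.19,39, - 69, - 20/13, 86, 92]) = [-69, - 14.19, - 20/13,  12 , 39,  86, 92]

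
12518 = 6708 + 5810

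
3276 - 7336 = -4060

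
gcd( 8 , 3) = 1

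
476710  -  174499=302211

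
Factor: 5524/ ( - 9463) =-2^2 * 1381^1*9463^( - 1)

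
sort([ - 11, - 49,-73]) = [ - 73,-49,-11 ]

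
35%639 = 35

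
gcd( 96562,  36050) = 2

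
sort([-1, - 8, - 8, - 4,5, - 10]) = [ - 10, - 8,  -  8, - 4, - 1, 5]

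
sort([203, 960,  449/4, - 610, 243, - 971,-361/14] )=[ - 971, - 610, -361/14, 449/4, 203,243, 960]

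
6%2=0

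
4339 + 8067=12406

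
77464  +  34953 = 112417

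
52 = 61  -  9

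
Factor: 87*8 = 696 = 2^3*3^1 * 29^1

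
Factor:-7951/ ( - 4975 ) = 5^( - 2)*199^(- 1)*7951^1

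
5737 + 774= 6511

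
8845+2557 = 11402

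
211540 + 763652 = 975192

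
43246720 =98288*440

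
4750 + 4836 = 9586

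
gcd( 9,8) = 1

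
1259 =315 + 944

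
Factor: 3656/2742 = 4/3 = 2^2*3^ (- 1)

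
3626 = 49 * 74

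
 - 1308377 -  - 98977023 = 97668646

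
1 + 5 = 6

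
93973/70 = 1342  +  33/70 = 1342.47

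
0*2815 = 0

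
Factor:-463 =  - 463^1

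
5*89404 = 447020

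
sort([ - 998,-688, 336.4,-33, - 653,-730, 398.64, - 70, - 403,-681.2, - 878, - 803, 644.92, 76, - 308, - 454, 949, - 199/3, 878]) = [ - 998, - 878, - 803, - 730, - 688, - 681.2, - 653,  -  454, - 403,-308, - 70, - 199/3, - 33,  76, 336.4,  398.64, 644.92,878, 949] 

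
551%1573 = 551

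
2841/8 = 355 + 1/8 = 355.12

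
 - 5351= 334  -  5685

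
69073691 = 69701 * 991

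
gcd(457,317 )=1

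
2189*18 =39402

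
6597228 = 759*8692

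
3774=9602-5828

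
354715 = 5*70943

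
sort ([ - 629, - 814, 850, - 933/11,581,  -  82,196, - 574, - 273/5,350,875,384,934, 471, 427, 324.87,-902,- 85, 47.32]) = [ - 902, - 814, -629, - 574,-85, - 933/11, - 82, - 273/5,47.32,196,  324.87, 350,384,427,471,581,850, 875,934]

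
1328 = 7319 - 5991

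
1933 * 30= 57990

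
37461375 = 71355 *525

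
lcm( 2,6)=6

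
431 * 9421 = 4060451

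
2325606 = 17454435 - 15128829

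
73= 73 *1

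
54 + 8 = 62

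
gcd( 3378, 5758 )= 2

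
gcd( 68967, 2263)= 1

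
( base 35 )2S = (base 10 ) 98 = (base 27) 3h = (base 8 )142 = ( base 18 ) 58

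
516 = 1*516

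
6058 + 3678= 9736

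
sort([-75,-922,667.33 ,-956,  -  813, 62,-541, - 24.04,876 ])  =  [-956,-922, - 813,-541,-75,-24.04,62,  667.33, 876]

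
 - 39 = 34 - 73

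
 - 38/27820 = -19/13910 = - 0.00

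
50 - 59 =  - 9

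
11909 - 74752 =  - 62843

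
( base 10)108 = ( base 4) 1230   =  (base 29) 3L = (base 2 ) 1101100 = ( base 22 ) 4K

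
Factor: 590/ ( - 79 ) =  - 2^1*5^1*59^1*79^( -1 ) 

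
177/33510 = 59/11170 = 0.01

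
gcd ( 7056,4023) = 9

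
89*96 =8544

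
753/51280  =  753/51280 = 0.01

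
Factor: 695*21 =3^1*5^1*7^1 * 139^1 =14595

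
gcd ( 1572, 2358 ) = 786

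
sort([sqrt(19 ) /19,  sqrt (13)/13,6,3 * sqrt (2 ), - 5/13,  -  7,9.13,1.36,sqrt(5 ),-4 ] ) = [ - 7, -4,  -  5/13,sqrt ( 19) /19,sqrt(13)/13, 1.36,sqrt( 5), 3*sqrt(2 ), 6,9.13]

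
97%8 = 1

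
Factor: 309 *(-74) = - 22866 = - 2^1 *3^1*37^1*103^1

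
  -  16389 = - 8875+-7514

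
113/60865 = 113/60865  =  0.00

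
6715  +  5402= 12117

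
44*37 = 1628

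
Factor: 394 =2^1*197^1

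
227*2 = 454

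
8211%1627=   76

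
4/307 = 4/307 = 0.01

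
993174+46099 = 1039273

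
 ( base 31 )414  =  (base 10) 3879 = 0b111100100111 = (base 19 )AE3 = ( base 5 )111004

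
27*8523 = 230121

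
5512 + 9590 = 15102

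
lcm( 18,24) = 72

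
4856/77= 4856/77= 63.06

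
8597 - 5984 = 2613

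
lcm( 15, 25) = 75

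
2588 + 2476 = 5064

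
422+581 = 1003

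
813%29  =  1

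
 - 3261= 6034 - 9295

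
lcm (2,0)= 0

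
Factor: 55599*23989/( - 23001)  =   - 444588137/7667 =-7^1*11^( - 1 )*17^( - 1 )*23^1*41^( - 1)*43^1*149^1 *431^1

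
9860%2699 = 1763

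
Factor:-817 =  - 19^1*43^1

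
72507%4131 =2280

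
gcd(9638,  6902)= 2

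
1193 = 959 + 234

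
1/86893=1/86893 = 0.00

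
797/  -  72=- 797/72 =-  11.07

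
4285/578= 7 + 239/578 =7.41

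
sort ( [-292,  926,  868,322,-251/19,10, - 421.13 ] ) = [- 421.13, - 292,-251/19,  10 , 322, 868,926]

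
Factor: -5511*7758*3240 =  -  138524055120 = - 2^4*3^7 * 5^1 * 11^1 * 167^1 * 431^1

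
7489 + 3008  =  10497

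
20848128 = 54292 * 384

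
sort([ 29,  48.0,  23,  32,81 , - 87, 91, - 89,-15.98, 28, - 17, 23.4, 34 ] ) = [ - 89 ,-87, - 17  , - 15.98,23,23.4,28, 29 , 32,34, 48.0, 81, 91 ]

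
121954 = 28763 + 93191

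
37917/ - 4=-9480 + 3/4 = -9479.25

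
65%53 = 12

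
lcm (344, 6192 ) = 6192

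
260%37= 1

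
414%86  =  70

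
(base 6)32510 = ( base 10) 4506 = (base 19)c93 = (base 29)5ab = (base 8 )10632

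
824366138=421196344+403169794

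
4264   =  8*533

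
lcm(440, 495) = 3960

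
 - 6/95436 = -1  +  15905/15906 = -  0.00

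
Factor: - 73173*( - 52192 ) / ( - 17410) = - 2^4*3^1*5^( - 1)*7^1*233^1*1741^(-1)*24391^1 = - 1909522608/8705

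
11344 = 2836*4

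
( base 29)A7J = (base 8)20670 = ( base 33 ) 7UJ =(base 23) g77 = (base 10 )8632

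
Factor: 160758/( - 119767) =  - 2^1*3^3*13^1 *523^( - 1)=- 702/523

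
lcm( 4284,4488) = 94248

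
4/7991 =4/7991 = 0.00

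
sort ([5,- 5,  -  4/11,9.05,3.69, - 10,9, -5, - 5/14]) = [ - 10, - 5, - 5,-4/11, - 5/14,3.69, 5,  9,9.05 ] 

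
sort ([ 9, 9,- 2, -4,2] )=[-4, - 2,2,9 , 9]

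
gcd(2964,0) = 2964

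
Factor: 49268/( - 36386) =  - 218/161 = -2^1*7^( - 1)*23^( - 1 )*109^1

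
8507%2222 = 1841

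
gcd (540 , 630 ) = 90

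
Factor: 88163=131^1*673^1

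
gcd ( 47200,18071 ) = 1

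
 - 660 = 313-973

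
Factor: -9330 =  - 2^1*3^1* 5^1*311^1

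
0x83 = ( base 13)A1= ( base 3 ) 11212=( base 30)4b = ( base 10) 131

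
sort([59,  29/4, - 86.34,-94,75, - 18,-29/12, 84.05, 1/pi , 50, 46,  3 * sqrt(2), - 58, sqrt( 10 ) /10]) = [ - 94, - 86.34,-58,-18, - 29/12,sqrt(10 ) /10,1/pi, 3 * sqrt( 2),  29/4,  46, 50, 59,75,84.05 ]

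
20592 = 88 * 234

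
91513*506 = 46305578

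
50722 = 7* 7246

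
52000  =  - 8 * ( - 6500)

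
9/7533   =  1/837=0.00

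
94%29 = 7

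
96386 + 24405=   120791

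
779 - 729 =50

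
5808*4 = 23232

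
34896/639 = 54 + 130/213 = 54.61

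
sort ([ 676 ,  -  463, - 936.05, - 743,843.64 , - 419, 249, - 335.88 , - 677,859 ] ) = [ - 936.05, - 743, - 677,  -  463, - 419,- 335.88, 249,  676,843.64, 859]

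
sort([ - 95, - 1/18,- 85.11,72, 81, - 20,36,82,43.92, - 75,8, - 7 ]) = [ - 95, - 85.11 , - 75, - 20,-7,  -  1/18,  8,  36,  43.92,72,  81, 82] 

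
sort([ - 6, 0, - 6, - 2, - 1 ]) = [ - 6, - 6, -2, - 1  ,  0 ]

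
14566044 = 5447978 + 9118066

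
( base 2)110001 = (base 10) 49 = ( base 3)1211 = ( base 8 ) 61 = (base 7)100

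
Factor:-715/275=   -  5^( - 1 )*13^1=- 13/5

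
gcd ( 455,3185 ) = 455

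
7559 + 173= 7732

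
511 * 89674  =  45823414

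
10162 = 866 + 9296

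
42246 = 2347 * 18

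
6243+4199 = 10442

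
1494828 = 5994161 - 4499333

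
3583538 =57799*62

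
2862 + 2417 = 5279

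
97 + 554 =651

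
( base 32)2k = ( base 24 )3C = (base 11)77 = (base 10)84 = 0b1010100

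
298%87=37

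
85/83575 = 17/16715 = 0.00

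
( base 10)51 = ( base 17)30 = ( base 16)33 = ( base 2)110011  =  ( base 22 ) 27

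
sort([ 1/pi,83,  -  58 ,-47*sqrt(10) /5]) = [ - 58,-47 * sqrt(10) /5, 1/pi,83]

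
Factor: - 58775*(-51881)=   3049305775 = 5^2*29^1*1789^1*2351^1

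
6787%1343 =72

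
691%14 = 5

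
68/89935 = 68/89935  =  0.00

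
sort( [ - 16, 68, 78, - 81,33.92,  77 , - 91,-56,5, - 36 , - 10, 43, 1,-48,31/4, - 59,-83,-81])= [  -  91, - 83,-81,  -  81, - 59,-56,- 48 ,-36, - 16,  -  10, 1, 5,31/4,33.92,43,68, 77, 78] 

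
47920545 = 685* 69957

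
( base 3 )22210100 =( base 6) 45400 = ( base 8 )14410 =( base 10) 6408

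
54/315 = 6/35 = 0.17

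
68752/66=1041  +  23/33 = 1041.70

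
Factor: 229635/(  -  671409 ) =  - 105/307 = - 3^1*5^1*7^1*307^(-1)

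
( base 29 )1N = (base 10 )52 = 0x34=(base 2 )110100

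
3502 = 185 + 3317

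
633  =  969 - 336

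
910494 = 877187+33307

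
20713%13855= 6858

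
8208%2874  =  2460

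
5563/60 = 92 + 43/60 = 92.72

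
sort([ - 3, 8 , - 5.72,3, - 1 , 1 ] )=[ - 5.72,  -  3, - 1, 1,3, 8 ] 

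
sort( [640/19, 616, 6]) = [ 6 , 640/19, 616]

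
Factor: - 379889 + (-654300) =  - 13^1*19^1*53^1*79^1 =- 1034189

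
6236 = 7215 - 979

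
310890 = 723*430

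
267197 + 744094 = 1011291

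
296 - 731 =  - 435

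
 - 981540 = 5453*( - 180 )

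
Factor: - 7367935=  - 5^1 * 23^1*79^1*811^1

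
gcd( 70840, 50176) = 56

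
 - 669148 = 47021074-47690222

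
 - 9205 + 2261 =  - 6944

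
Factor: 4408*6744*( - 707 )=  - 2^6 * 3^1 * 7^1*19^1*29^1 * 101^1 *281^1 = - 21017379264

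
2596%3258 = 2596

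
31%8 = 7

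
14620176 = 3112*4698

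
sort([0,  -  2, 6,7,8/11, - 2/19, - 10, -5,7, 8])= [ - 10,- 5,-2, - 2/19, 0,8/11,6,7,7,8]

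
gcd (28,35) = 7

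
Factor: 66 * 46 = 2^2*3^1*11^1*23^1 =3036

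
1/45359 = 1/45359 = 0.00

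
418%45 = 13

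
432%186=60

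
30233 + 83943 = 114176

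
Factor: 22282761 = 3^1*83^1*109^1 * 821^1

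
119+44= 163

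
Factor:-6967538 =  - 2^1*103^1*149^1 * 227^1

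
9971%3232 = 275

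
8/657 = 8/657 =0.01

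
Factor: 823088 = 2^4*7^1 *7349^1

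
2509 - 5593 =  - 3084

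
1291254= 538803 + 752451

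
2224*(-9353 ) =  - 20801072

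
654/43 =654/43   =  15.21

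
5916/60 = 98 + 3/5 = 98.60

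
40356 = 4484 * 9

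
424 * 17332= 7348768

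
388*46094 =17884472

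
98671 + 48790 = 147461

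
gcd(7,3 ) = 1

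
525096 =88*5967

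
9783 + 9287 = 19070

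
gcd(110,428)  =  2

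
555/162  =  3 + 23/54 = 3.43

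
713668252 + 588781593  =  1302449845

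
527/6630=31/390 = 0.08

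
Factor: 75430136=2^3*1283^1 * 7349^1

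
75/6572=75/6572 = 0.01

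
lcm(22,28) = 308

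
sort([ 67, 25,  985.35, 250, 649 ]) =[25,67, 250,  649, 985.35 ]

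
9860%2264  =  804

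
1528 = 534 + 994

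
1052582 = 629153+423429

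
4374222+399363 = 4773585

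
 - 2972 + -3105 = - 6077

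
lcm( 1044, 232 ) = 2088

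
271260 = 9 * 30140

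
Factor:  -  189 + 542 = 353^1 = 353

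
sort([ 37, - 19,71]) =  [-19,37, 71]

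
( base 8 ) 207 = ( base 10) 135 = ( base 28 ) 4n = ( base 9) 160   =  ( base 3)12000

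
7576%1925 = 1801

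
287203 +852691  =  1139894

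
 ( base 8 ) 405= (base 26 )a1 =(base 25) ab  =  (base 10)261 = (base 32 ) 85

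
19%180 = 19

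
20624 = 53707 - 33083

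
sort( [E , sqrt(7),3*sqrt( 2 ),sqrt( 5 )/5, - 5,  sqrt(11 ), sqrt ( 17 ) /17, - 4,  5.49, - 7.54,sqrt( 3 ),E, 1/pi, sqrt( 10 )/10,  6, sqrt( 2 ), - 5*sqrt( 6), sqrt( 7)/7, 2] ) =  [ -5*sqrt( 6), - 7.54, - 5, - 4, sqrt (17 ) /17, sqrt( 10)/10,1/pi, sqrt( 7)/7 , sqrt( 5) /5,sqrt( 2),sqrt( 3 ), 2, sqrt( 7 ), E , E,sqrt(11), 3*sqrt(2) , 5.49, 6]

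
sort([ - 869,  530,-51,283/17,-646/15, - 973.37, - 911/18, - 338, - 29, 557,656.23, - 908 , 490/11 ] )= [ - 973.37,- 908, -869, - 338, - 51, - 911/18, - 646/15, - 29, 283/17,490/11, 530,557,656.23 ]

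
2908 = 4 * 727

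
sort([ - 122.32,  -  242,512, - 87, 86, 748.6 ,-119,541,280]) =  [- 242 ,  -  122.32, - 119, - 87, 86,  280  ,  512, 541,748.6 ] 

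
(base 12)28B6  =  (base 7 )16560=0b1001010001010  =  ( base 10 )4746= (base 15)1616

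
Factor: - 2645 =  - 5^1*23^2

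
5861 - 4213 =1648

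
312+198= 510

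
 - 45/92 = -1 + 47/92 = - 0.49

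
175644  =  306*574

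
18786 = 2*9393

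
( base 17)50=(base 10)85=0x55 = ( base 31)2N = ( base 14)61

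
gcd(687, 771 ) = 3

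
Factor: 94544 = 2^4*19^1*311^1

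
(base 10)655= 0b1010001111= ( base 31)l4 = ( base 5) 10110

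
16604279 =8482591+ 8121688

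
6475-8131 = -1656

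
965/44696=965/44696 = 0.02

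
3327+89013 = 92340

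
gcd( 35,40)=5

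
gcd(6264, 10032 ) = 24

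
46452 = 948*49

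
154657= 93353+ 61304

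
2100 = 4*525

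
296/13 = 296/13 =22.77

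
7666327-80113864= - 72447537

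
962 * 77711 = 74757982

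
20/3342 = 10/1671 = 0.01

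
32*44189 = 1414048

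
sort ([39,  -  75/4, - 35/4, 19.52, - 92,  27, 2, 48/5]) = [ - 92, - 75/4, - 35/4,2,48/5,19.52, 27 , 39] 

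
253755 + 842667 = 1096422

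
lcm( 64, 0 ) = 0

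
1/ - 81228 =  - 1 + 81227/81228 = -  0.00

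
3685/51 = 3685/51 = 72.25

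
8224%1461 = 919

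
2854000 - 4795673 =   -  1941673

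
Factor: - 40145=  - 5^1*7^1 *31^1*37^1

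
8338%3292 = 1754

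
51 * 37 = 1887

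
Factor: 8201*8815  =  72291815 = 5^1*41^1*43^1*59^1*139^1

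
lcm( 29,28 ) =812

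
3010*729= 2194290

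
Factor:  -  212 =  - 2^2*53^1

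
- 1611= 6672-8283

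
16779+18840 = 35619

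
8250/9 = 2750/3 = 916.67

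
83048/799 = 103 + 751/799=103.94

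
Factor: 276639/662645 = 3^1*5^(-1)*11^1*83^1 * 101^1 *132529^(-1)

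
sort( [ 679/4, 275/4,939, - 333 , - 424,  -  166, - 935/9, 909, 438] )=[ - 424,- 333, - 166, - 935/9, 275/4, 679/4, 438, 909, 939]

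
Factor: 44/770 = 2/35 = 2^1*5^ (-1 )*7^ ( - 1 )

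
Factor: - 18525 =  - 3^1*5^2*13^1*19^1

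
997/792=997/792 = 1.26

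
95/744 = 95/744 = 0.13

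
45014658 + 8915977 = 53930635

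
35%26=9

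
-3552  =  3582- 7134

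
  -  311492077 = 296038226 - 607530303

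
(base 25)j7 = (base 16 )1e2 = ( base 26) IE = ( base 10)482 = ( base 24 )k2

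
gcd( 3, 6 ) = 3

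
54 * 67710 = 3656340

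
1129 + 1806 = 2935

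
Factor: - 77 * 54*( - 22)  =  91476   =  2^2* 3^3*7^1*11^2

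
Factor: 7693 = 7^2*157^1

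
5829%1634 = 927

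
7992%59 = 27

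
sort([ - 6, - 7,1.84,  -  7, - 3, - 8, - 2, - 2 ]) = [ - 8,  -  7, - 7, - 6, - 3 , - 2, - 2,1.84]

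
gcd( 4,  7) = 1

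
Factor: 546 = 2^1*3^1*7^1*13^1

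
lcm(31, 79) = 2449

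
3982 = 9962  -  5980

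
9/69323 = 9/69323 = 0.00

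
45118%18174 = 8770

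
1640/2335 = 328/467  =  0.70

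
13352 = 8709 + 4643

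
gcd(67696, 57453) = 1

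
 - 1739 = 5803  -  7542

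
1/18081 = 1/18081 = 0.00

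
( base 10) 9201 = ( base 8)21761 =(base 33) 8ER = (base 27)cgl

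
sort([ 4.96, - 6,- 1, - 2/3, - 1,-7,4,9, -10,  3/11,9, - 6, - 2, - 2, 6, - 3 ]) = [ - 10,- 7,- 6, - 6, - 3, - 2, - 2, - 1, - 1,-2/3,3/11,  4,4.96, 6,9,  9 ] 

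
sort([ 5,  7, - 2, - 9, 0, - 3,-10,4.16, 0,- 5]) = [ -10, - 9,-5, - 3,- 2, 0,0, 4.16, 5,7] 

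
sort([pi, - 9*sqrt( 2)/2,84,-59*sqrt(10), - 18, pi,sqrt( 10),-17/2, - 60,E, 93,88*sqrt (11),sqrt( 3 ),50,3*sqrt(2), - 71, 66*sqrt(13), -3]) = [ - 59*sqrt( 10 ), - 71, - 60,-18, - 17/2, - 9*sqrt( 2)/2, - 3,sqrt ( 3),E,pi,pi,sqrt(10) , 3 * sqrt( 2),50,84,93,66*sqrt ( 13),88*sqrt( 11 ) ] 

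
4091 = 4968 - 877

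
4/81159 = 4/81159 = 0.00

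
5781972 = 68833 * 84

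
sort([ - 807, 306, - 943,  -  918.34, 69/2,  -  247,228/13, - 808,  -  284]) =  [ - 943,  -  918.34 , - 808,  -  807,  -  284, -247,228/13,69/2,306 ] 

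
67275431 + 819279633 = 886555064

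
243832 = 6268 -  - 237564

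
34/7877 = 34/7877=0.00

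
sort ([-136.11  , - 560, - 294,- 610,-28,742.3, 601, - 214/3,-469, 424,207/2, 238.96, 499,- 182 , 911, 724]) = [-610, -560,  -  469, - 294,-182, - 136.11, - 214/3, - 28,207/2,238.96,424  ,  499,601 , 724,742.3, 911]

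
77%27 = 23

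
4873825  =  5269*925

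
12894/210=307/5 = 61.40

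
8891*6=53346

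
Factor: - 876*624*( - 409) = 223569216=2^6*3^2*13^1*73^1*409^1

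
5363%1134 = 827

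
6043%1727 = 862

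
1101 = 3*367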